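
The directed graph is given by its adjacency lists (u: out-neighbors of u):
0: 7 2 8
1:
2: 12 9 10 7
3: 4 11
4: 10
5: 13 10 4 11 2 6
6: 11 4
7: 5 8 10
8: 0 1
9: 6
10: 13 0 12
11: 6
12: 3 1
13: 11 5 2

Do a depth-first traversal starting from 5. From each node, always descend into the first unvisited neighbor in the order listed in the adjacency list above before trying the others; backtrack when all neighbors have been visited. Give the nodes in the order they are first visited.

Visit 5
5 → 13
13 → 11
11 → 6
6 → 4
4 → 10
10 → 0
0 → 7
7 → 8
8 → 1
0 → 2
2 → 12
12 → 3
2 → 9

5 13 11 6 4 10 0 7 8 1 2 12 3 9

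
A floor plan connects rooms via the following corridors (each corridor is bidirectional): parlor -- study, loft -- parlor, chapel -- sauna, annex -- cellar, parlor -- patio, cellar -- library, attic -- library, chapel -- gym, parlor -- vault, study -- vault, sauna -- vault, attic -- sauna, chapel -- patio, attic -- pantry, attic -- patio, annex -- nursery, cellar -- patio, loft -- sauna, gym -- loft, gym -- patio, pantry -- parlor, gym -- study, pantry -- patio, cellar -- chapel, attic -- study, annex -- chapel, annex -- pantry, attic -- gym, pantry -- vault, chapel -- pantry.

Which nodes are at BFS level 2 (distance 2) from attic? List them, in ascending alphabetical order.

annex, cellar, chapel, loft, parlor, vault

Level 0: attic
Level 1: gym, library, pantry, patio, sauna, study
Level 2: annex, cellar, chapel, loft, parlor, vault
Level 3: nursery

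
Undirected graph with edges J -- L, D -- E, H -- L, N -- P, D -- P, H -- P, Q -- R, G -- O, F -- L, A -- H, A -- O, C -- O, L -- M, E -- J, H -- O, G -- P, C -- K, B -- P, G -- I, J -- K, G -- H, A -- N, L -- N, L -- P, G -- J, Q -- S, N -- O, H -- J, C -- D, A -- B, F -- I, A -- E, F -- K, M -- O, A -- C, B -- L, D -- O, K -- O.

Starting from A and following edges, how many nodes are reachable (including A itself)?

16

BFS from A visits: A, B, C, E, H, N, O, L, P, D, K, J, G, M, F, I
Reachable nodes: 16 of 19 total.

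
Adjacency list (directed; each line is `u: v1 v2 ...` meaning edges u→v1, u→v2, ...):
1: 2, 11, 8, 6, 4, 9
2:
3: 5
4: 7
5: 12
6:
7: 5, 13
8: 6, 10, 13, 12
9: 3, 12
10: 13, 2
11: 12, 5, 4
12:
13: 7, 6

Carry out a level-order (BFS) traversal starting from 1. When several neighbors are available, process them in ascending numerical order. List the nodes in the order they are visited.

Visit 1; enqueue 2, 4, 6, 8, 9, 11 → queue [2, 4, 6, 8, 9, 11]
Visit 2 → queue [4, 6, 8, 9, 11]
Visit 4; enqueue 7 → queue [6, 8, 9, 11, 7]
Visit 6 → queue [8, 9, 11, 7]
Visit 8; enqueue 10, 12, 13 → queue [9, 11, 7, 10, 12, 13]
Visit 9; enqueue 3 → queue [11, 7, 10, 12, 13, 3]
Visit 11; enqueue 5 → queue [7, 10, 12, 13, 3, 5]
Visit 7 → queue [10, 12, 13, 3, 5]
Visit 10 → queue [12, 13, 3, 5]
Visit 12 → queue [13, 3, 5]
Visit 13 → queue [3, 5]
Visit 3 → queue [5]
Visit 5 → queue []

1 2 4 6 8 9 11 7 10 12 13 3 5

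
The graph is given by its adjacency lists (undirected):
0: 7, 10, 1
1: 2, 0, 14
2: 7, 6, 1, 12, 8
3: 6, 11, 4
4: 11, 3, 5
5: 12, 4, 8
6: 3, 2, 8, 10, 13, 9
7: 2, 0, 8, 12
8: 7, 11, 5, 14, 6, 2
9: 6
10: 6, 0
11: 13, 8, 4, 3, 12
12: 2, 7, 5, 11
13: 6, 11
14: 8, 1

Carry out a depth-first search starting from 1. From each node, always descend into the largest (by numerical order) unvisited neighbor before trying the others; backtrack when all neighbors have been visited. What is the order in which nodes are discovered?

1, 14, 8, 11, 13, 6, 10, 0, 7, 12, 5, 4, 3, 2, 9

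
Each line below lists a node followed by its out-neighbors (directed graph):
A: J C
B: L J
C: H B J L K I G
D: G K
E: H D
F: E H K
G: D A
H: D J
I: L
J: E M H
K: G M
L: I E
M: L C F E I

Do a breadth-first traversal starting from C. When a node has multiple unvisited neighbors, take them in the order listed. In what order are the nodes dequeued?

Visit C; enqueue H, B, J, L, K, I, G → queue [H, B, J, L, K, I, G]
Visit H; enqueue D → queue [B, J, L, K, I, G, D]
Visit B → queue [J, L, K, I, G, D]
Visit J; enqueue E, M → queue [L, K, I, G, D, E, M]
Visit L → queue [K, I, G, D, E, M]
Visit K → queue [I, G, D, E, M]
Visit I → queue [G, D, E, M]
Visit G; enqueue A → queue [D, E, M, A]
Visit D → queue [E, M, A]
Visit E → queue [M, A]
Visit M; enqueue F → queue [A, F]
Visit A → queue [F]
Visit F → queue []

C → H → B → J → L → K → I → G → D → E → M → A → F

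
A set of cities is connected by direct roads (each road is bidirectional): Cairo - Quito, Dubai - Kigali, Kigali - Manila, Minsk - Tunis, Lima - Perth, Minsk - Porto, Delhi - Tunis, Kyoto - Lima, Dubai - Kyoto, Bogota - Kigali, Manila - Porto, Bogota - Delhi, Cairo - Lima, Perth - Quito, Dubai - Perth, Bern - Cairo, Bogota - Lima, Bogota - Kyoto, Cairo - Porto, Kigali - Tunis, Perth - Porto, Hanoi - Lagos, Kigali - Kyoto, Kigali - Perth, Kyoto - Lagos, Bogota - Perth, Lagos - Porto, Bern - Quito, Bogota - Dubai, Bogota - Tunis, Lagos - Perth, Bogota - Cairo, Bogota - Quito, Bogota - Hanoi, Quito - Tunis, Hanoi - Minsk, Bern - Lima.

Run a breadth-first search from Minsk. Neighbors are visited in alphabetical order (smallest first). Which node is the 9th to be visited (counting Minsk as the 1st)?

Perth

Visit Minsk; enqueue Hanoi, Porto, Tunis → queue [Hanoi, Porto, Tunis]
Visit Hanoi; enqueue Bogota, Lagos → queue [Porto, Tunis, Bogota, Lagos]
Visit Porto; enqueue Cairo, Manila, Perth → queue [Tunis, Bogota, Lagos, Cairo, Manila, Perth]
Visit Tunis; enqueue Delhi, Kigali, Quito → queue [Bogota, Lagos, Cairo, Manila, Perth, Delhi, Kigali, Quito]
Visit Bogota; enqueue Dubai, Kyoto, Lima → queue [Lagos, Cairo, Manila, Perth, Delhi, Kigali, Quito, Dubai, Kyoto, Lima]
Visit Lagos → queue [Cairo, Manila, Perth, Delhi, Kigali, Quito, Dubai, Kyoto, Lima]
Visit Cairo; enqueue Bern → queue [Manila, Perth, Delhi, Kigali, Quito, Dubai, Kyoto, Lima, Bern]
Visit Manila → queue [Perth, Delhi, Kigali, Quito, Dubai, Kyoto, Lima, Bern]
Visit Perth → queue [Delhi, Kigali, Quito, Dubai, Kyoto, Lima, Bern]
Visit Delhi → queue [Kigali, Quito, Dubai, Kyoto, Lima, Bern]
Visit Kigali → queue [Quito, Dubai, Kyoto, Lima, Bern]
Visit Quito → queue [Dubai, Kyoto, Lima, Bern]
Visit Dubai → queue [Kyoto, Lima, Bern]
Visit Kyoto → queue [Lima, Bern]
Visit Lima → queue [Bern]
Visit Bern → queue []

Visit order: Minsk, Hanoi, Porto, Tunis, Bogota, Lagos, Cairo, Manila, Perth, Delhi, Kigali, Quito, Dubai, Kyoto, Lima, Bern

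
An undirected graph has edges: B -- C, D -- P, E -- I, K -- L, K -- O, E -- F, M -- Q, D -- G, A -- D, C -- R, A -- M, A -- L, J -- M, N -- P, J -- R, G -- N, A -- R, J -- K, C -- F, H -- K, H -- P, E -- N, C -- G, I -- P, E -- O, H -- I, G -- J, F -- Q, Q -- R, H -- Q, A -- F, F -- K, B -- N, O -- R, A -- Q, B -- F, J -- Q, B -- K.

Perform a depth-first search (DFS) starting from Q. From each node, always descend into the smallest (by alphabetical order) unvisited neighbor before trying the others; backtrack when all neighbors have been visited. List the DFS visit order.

Visit Q
Q → A
A → D
D → G
G → C
C → B
B → F
F → E
E → I
I → H
H → K
K → J
J → M
J → R
R → O
K → L
H → P
P → N

Q, A, D, G, C, B, F, E, I, H, K, J, M, R, O, L, P, N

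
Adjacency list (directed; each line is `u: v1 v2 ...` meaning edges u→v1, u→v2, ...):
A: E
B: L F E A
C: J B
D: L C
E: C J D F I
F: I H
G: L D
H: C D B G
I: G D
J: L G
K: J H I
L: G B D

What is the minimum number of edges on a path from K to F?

3

Level 0: K
Level 1: H, I, J
Level 2: B, C, D, G, L
Level 3: A, E, F
F first appears at level 3.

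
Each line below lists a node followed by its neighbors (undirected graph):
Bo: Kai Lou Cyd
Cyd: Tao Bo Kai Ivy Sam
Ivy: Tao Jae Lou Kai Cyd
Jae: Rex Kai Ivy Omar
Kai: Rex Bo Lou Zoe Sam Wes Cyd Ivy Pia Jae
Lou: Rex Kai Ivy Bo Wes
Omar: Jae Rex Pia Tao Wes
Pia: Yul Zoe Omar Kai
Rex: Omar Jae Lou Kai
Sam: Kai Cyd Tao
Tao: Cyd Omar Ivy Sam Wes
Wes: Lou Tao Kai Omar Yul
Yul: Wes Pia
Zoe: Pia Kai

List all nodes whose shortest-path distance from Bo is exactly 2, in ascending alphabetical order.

Ivy, Jae, Pia, Rex, Sam, Tao, Wes, Zoe

Level 0: Bo
Level 1: Cyd, Kai, Lou
Level 2: Ivy, Jae, Pia, Rex, Sam, Tao, Wes, Zoe
Level 3: Omar, Yul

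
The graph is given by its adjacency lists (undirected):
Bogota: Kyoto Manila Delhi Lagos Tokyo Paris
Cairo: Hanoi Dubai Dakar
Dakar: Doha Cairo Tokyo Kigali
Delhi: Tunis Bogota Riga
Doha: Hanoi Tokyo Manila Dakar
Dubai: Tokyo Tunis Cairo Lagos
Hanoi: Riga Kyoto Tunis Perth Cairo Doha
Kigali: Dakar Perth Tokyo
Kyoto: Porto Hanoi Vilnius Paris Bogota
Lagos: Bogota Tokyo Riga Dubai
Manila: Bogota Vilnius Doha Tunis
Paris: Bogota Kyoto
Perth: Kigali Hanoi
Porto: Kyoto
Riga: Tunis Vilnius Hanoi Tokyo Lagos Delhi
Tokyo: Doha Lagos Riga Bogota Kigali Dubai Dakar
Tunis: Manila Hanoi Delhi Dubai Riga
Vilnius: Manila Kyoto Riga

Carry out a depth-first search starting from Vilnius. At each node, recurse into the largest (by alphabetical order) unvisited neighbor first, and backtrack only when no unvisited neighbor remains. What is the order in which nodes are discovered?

Visit Vilnius
Vilnius → Riga
Riga → Tunis
Tunis → Manila
Manila → Doha
Doha → Tokyo
Tokyo → Lagos
Lagos → Dubai
Dubai → Cairo
Cairo → Hanoi
Hanoi → Perth
Perth → Kigali
Kigali → Dakar
Hanoi → Kyoto
Kyoto → Porto
Kyoto → Paris
Paris → Bogota
Bogota → Delhi

Vilnius → Riga → Tunis → Manila → Doha → Tokyo → Lagos → Dubai → Cairo → Hanoi → Perth → Kigali → Dakar → Kyoto → Porto → Paris → Bogota → Delhi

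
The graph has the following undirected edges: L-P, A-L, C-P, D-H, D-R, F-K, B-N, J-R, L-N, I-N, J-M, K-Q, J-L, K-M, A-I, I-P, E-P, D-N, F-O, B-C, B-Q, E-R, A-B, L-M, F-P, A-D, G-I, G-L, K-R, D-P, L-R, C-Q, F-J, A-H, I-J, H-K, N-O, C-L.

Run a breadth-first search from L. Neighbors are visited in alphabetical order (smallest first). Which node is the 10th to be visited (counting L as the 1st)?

Visit L; enqueue A, C, G, J, M, N, P, R → queue [A, C, G, J, M, N, P, R]
Visit A; enqueue B, D, H, I → queue [C, G, J, M, N, P, R, B, D, H, I]
Visit C; enqueue Q → queue [G, J, M, N, P, R, B, D, H, I, Q]
Visit G → queue [J, M, N, P, R, B, D, H, I, Q]
Visit J; enqueue F → queue [M, N, P, R, B, D, H, I, Q, F]
Visit M; enqueue K → queue [N, P, R, B, D, H, I, Q, F, K]
Visit N; enqueue O → queue [P, R, B, D, H, I, Q, F, K, O]
Visit P; enqueue E → queue [R, B, D, H, I, Q, F, K, O, E]
Visit R → queue [B, D, H, I, Q, F, K, O, E]
Visit B → queue [D, H, I, Q, F, K, O, E]
Visit D → queue [H, I, Q, F, K, O, E]
Visit H → queue [I, Q, F, K, O, E]
Visit I → queue [Q, F, K, O, E]
Visit Q → queue [F, K, O, E]
Visit F → queue [K, O, E]
Visit K → queue [O, E]
Visit O → queue [E]
Visit E → queue []

Visit order: L, A, C, G, J, M, N, P, R, B, D, H, I, Q, F, K, O, E

B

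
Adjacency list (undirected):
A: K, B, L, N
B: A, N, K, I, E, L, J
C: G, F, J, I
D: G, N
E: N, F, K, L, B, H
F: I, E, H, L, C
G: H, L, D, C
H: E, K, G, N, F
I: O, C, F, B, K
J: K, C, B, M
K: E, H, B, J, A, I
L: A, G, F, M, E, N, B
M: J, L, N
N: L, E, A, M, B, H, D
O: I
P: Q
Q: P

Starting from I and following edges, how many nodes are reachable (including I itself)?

15

BFS from I visits: I, B, C, F, K, O, A, E, J, L, N, G, H, M, D
Reachable nodes: 15 of 17 total.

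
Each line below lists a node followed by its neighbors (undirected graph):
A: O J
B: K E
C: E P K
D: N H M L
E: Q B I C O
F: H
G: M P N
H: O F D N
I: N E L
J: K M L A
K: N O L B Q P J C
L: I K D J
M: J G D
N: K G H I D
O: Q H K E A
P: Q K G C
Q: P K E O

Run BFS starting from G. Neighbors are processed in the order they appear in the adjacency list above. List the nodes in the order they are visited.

Visit G; enqueue M, P, N → queue [M, P, N]
Visit M; enqueue J, D → queue [P, N, J, D]
Visit P; enqueue Q, K, C → queue [N, J, D, Q, K, C]
Visit N; enqueue H, I → queue [J, D, Q, K, C, H, I]
Visit J; enqueue L, A → queue [D, Q, K, C, H, I, L, A]
Visit D → queue [Q, K, C, H, I, L, A]
Visit Q; enqueue E, O → queue [K, C, H, I, L, A, E, O]
Visit K; enqueue B → queue [C, H, I, L, A, E, O, B]
Visit C → queue [H, I, L, A, E, O, B]
Visit H; enqueue F → queue [I, L, A, E, O, B, F]
Visit I → queue [L, A, E, O, B, F]
Visit L → queue [A, E, O, B, F]
Visit A → queue [E, O, B, F]
Visit E → queue [O, B, F]
Visit O → queue [B, F]
Visit B → queue [F]
Visit F → queue []

G, M, P, N, J, D, Q, K, C, H, I, L, A, E, O, B, F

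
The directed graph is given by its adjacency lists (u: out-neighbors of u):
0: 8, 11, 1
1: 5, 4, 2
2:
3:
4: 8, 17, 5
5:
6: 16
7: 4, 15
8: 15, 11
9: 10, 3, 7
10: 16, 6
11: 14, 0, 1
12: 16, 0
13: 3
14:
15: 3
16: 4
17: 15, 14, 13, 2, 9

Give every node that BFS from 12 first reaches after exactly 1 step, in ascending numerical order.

Level 0: 12
Level 1: 0, 16
Level 2: 1, 4, 8, 11
Level 3: 2, 5, 14, 15, 17
Level 4: 3, 9, 13
Level 5: 7, 10
Level 6: 6

0, 16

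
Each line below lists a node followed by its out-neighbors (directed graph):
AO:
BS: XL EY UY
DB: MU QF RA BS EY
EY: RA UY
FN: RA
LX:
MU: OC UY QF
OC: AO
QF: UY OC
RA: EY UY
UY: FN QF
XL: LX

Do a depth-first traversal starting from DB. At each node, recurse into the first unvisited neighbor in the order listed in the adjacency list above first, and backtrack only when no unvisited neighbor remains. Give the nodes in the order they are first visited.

Visit DB
DB → MU
MU → OC
OC → AO
MU → UY
UY → FN
FN → RA
RA → EY
UY → QF
DB → BS
BS → XL
XL → LX

DB -> MU -> OC -> AO -> UY -> FN -> RA -> EY -> QF -> BS -> XL -> LX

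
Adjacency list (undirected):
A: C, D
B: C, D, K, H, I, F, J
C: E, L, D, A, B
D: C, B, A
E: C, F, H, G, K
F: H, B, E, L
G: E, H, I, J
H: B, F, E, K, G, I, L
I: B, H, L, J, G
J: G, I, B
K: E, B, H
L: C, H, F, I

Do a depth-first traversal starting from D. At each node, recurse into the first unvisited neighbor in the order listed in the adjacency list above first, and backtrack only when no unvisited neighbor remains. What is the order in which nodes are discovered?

D C E F H B K I L J G A

Visit D
D → C
C → E
E → F
F → H
H → B
B → K
B → I
I → L
I → J
J → G
C → A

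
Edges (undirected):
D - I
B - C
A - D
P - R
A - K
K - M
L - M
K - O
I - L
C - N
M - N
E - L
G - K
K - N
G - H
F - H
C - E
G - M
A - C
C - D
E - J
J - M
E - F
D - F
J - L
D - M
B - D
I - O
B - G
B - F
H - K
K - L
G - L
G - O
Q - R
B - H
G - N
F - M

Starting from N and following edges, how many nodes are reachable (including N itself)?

BFS from N visits: N, M, K, G, C, L, J, F, D, O, H, A, B, E, I
Reachable nodes: 15 of 18 total.

15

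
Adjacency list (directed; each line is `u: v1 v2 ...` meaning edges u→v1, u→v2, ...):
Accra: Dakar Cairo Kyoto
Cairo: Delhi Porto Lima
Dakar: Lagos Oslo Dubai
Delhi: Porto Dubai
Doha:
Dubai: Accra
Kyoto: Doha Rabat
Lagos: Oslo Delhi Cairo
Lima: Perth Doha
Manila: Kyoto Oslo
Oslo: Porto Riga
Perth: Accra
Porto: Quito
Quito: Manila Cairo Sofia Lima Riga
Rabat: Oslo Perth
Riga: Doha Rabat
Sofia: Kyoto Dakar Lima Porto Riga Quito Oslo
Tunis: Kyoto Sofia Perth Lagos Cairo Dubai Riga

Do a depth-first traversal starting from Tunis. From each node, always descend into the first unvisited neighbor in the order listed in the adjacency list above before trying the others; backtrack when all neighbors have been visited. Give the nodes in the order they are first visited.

Visit Tunis
Tunis → Kyoto
Kyoto → Doha
Kyoto → Rabat
Rabat → Oslo
Oslo → Porto
Porto → Quito
Quito → Manila
Quito → Cairo
Cairo → Delhi
Delhi → Dubai
Dubai → Accra
Accra → Dakar
Dakar → Lagos
Cairo → Lima
Lima → Perth
Quito → Sofia
Sofia → Riga

Tunis → Kyoto → Doha → Rabat → Oslo → Porto → Quito → Manila → Cairo → Delhi → Dubai → Accra → Dakar → Lagos → Lima → Perth → Sofia → Riga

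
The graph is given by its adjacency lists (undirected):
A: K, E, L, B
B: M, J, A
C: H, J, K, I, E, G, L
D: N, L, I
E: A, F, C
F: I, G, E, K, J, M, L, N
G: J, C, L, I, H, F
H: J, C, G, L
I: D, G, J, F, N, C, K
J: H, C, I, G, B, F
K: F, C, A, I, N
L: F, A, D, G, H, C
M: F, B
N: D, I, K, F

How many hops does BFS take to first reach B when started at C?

2

Level 0: C
Level 1: E, G, H, I, J, K, L
Level 2: A, B, D, F, N
Level 3: M
B first appears at level 2.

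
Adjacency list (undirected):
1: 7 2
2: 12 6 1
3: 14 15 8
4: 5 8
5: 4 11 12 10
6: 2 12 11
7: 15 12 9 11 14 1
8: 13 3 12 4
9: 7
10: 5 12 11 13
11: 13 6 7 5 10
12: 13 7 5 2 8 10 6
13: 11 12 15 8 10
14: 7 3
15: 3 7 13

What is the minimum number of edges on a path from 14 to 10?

Level 0: 14
Level 1: 3, 7
Level 2: 1, 8, 9, 11, 12, 15
Level 3: 2, 4, 5, 6, 10, 13
10 first appears at level 3.

3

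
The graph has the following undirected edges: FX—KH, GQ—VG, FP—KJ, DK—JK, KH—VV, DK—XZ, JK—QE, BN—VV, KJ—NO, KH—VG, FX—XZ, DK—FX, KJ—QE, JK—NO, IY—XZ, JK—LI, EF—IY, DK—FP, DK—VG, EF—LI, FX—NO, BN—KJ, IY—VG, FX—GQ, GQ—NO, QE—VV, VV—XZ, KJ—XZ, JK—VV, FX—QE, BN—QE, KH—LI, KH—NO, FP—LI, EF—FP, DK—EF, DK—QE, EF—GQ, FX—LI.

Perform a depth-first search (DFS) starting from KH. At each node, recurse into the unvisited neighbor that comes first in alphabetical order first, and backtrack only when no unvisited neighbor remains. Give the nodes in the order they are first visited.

Visit KH
KH → FX
FX → DK
DK → EF
EF → FP
FP → KJ
KJ → BN
BN → QE
QE → JK
JK → LI
JK → NO
NO → GQ
GQ → VG
VG → IY
IY → XZ
XZ → VV

KH -> FX -> DK -> EF -> FP -> KJ -> BN -> QE -> JK -> LI -> NO -> GQ -> VG -> IY -> XZ -> VV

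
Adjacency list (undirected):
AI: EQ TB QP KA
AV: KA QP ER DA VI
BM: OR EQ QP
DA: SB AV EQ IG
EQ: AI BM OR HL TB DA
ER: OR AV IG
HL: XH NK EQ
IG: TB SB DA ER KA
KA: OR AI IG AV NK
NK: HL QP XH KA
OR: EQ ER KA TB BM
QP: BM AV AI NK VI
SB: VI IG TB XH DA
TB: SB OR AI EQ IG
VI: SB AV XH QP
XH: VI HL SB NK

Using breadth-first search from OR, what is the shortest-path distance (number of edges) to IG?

2

Level 0: OR
Level 1: BM, EQ, ER, KA, TB
Level 2: AI, AV, DA, HL, IG, NK, QP, SB
Level 3: VI, XH
IG first appears at level 2.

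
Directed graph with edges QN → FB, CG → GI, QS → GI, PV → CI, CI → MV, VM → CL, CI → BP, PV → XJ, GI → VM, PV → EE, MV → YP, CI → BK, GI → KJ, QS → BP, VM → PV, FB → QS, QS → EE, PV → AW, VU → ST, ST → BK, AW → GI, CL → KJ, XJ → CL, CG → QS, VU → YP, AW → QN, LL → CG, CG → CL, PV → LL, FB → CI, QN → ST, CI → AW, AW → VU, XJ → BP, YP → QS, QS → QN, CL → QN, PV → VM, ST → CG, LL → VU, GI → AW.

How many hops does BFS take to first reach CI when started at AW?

3

Level 0: AW
Level 1: GI, QN, VU
Level 2: FB, KJ, ST, VM, YP
Level 3: BK, CG, CI, CL, PV, QS
Level 4: BP, EE, LL, MV, XJ
CI first appears at level 3.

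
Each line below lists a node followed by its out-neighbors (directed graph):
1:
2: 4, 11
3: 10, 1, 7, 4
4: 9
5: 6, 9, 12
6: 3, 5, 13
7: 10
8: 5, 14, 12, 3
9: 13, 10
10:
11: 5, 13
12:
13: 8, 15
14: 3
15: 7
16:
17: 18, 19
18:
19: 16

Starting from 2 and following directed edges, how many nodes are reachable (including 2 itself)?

BFS from 2 visits: 2, 4, 11, 9, 5, 13, 10, 6, 12, 8, 15, 3, 14, 7, 1
Reachable nodes: 15 of 19 total.

15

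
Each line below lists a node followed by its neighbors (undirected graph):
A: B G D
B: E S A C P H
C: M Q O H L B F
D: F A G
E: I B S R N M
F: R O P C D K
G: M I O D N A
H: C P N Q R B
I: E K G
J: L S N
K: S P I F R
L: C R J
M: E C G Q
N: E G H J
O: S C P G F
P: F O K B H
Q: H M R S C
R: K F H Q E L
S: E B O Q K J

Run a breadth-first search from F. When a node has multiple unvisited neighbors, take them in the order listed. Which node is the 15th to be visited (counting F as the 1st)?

Visit F; enqueue R, O, P, C, D, K → queue [R, O, P, C, D, K]
Visit R; enqueue H, Q, E, L → queue [O, P, C, D, K, H, Q, E, L]
Visit O; enqueue S, G → queue [P, C, D, K, H, Q, E, L, S, G]
Visit P; enqueue B → queue [C, D, K, H, Q, E, L, S, G, B]
Visit C; enqueue M → queue [D, K, H, Q, E, L, S, G, B, M]
Visit D; enqueue A → queue [K, H, Q, E, L, S, G, B, M, A]
Visit K; enqueue I → queue [H, Q, E, L, S, G, B, M, A, I]
Visit H; enqueue N → queue [Q, E, L, S, G, B, M, A, I, N]
Visit Q → queue [E, L, S, G, B, M, A, I, N]
Visit E → queue [L, S, G, B, M, A, I, N]
Visit L; enqueue J → queue [S, G, B, M, A, I, N, J]
Visit S → queue [G, B, M, A, I, N, J]
Visit G → queue [B, M, A, I, N, J]
Visit B → queue [M, A, I, N, J]
Visit M → queue [A, I, N, J]
Visit A → queue [I, N, J]
Visit I → queue [N, J]
Visit N → queue [J]
Visit J → queue []

Visit order: F, R, O, P, C, D, K, H, Q, E, L, S, G, B, M, A, I, N, J

M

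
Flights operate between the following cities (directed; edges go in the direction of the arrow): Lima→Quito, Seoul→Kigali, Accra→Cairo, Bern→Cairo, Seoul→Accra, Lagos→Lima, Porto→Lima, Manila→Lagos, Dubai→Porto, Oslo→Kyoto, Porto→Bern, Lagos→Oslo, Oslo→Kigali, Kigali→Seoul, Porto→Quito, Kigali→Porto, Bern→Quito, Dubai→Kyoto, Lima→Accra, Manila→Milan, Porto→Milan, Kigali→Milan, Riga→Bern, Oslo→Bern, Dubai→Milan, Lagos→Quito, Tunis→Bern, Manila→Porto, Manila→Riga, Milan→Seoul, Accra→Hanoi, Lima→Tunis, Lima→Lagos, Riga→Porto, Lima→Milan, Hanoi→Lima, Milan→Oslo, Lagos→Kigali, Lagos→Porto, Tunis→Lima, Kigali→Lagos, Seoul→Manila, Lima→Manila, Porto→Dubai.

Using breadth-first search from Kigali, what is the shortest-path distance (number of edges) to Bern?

2

Level 0: Kigali
Level 1: Lagos, Milan, Porto, Seoul
Level 2: Accra, Bern, Dubai, Lima, Manila, Oslo, Quito
Level 3: Cairo, Hanoi, Kyoto, Riga, Tunis
Bern first appears at level 2.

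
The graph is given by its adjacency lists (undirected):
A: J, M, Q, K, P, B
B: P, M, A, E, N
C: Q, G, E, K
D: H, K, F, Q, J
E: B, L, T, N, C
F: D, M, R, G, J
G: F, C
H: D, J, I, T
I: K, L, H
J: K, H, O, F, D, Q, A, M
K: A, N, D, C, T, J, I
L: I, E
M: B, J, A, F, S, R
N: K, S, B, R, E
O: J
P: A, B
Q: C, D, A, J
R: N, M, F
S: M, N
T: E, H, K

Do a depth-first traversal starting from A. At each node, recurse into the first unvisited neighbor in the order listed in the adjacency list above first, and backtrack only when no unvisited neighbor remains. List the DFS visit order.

A → J → K → N → S → M → B → P → E → L → I → H → D → F → R → G → C → Q → T → O

Visit A
A → J
J → K
K → N
N → S
S → M
M → B
B → P
B → E
E → L
L → I
I → H
H → D
D → F
F → R
F → G
G → C
C → Q
H → T
J → O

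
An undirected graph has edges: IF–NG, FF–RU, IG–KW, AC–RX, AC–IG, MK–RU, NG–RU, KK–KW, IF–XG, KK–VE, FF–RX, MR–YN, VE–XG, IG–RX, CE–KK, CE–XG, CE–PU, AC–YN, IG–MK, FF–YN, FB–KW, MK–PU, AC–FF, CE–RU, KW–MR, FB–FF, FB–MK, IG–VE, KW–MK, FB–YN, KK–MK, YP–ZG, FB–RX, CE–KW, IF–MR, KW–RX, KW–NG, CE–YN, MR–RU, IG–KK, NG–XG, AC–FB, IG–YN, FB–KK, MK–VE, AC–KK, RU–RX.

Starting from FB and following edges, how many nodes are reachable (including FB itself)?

BFS from FB visits: FB, AC, FF, KK, KW, MK, RX, YN, IG, RU, CE, VE, MR, NG, PU, XG, IF
Reachable nodes: 17 of 19 total.

17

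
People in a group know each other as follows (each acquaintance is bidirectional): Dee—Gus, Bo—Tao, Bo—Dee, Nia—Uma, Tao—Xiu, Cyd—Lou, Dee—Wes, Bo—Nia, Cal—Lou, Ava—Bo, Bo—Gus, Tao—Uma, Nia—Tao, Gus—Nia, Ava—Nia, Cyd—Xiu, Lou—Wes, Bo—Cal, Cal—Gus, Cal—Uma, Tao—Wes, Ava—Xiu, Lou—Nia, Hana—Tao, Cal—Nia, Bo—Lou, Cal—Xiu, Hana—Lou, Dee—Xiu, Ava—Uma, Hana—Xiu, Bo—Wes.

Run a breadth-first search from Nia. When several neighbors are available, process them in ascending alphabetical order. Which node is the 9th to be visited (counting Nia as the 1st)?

Xiu

Visit Nia; enqueue Ava, Bo, Cal, Gus, Lou, Tao, Uma → queue [Ava, Bo, Cal, Gus, Lou, Tao, Uma]
Visit Ava; enqueue Xiu → queue [Bo, Cal, Gus, Lou, Tao, Uma, Xiu]
Visit Bo; enqueue Dee, Wes → queue [Cal, Gus, Lou, Tao, Uma, Xiu, Dee, Wes]
Visit Cal → queue [Gus, Lou, Tao, Uma, Xiu, Dee, Wes]
Visit Gus → queue [Lou, Tao, Uma, Xiu, Dee, Wes]
Visit Lou; enqueue Cyd, Hana → queue [Tao, Uma, Xiu, Dee, Wes, Cyd, Hana]
Visit Tao → queue [Uma, Xiu, Dee, Wes, Cyd, Hana]
Visit Uma → queue [Xiu, Dee, Wes, Cyd, Hana]
Visit Xiu → queue [Dee, Wes, Cyd, Hana]
Visit Dee → queue [Wes, Cyd, Hana]
Visit Wes → queue [Cyd, Hana]
Visit Cyd → queue [Hana]
Visit Hana → queue []

Visit order: Nia, Ava, Bo, Cal, Gus, Lou, Tao, Uma, Xiu, Dee, Wes, Cyd, Hana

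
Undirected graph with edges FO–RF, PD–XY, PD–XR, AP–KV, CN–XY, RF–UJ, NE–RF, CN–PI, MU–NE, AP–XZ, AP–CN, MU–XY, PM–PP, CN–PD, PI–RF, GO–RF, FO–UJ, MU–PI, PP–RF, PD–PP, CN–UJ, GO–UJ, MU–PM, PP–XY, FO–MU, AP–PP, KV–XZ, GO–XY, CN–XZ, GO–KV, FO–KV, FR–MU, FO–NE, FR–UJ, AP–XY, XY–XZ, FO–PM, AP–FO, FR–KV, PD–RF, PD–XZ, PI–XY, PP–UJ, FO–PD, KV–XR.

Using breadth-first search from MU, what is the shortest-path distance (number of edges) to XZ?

Level 0: MU
Level 1: FO, FR, NE, PI, PM, XY
Level 2: AP, CN, GO, KV, PD, PP, RF, UJ, XZ
Level 3: XR
XZ first appears at level 2.

2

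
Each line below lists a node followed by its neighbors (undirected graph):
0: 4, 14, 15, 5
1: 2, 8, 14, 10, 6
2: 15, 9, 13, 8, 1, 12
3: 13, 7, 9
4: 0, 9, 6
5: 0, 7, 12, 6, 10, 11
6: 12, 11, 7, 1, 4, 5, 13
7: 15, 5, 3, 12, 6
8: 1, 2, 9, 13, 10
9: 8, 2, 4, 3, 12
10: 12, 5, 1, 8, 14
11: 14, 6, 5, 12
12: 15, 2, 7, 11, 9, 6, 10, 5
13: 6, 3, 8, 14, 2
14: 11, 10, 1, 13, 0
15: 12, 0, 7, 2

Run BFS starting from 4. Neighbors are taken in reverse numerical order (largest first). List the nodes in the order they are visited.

4 9 6 0 12 8 3 2 13 11 7 5 1 15 14 10

Visit 4; enqueue 9, 6, 0 → queue [9, 6, 0]
Visit 9; enqueue 12, 8, 3, 2 → queue [6, 0, 12, 8, 3, 2]
Visit 6; enqueue 13, 11, 7, 5, 1 → queue [0, 12, 8, 3, 2, 13, 11, 7, 5, 1]
Visit 0; enqueue 15, 14 → queue [12, 8, 3, 2, 13, 11, 7, 5, 1, 15, 14]
Visit 12; enqueue 10 → queue [8, 3, 2, 13, 11, 7, 5, 1, 15, 14, 10]
Visit 8 → queue [3, 2, 13, 11, 7, 5, 1, 15, 14, 10]
Visit 3 → queue [2, 13, 11, 7, 5, 1, 15, 14, 10]
Visit 2 → queue [13, 11, 7, 5, 1, 15, 14, 10]
Visit 13 → queue [11, 7, 5, 1, 15, 14, 10]
Visit 11 → queue [7, 5, 1, 15, 14, 10]
Visit 7 → queue [5, 1, 15, 14, 10]
Visit 5 → queue [1, 15, 14, 10]
Visit 1 → queue [15, 14, 10]
Visit 15 → queue [14, 10]
Visit 14 → queue [10]
Visit 10 → queue []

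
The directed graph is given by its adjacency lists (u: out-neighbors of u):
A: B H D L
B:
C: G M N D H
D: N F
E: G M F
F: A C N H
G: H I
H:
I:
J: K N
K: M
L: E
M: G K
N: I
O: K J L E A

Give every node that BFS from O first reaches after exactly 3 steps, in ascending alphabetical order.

Level 0: O
Level 1: A, E, J, K, L
Level 2: B, D, F, G, H, M, N
Level 3: C, I

C, I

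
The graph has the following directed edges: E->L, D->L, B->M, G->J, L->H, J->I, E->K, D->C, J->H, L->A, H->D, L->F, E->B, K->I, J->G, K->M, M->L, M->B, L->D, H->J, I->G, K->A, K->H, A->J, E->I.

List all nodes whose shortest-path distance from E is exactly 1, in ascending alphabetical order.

B, I, K, L

Level 0: E
Level 1: B, I, K, L
Level 2: A, D, F, G, H, M
Level 3: C, J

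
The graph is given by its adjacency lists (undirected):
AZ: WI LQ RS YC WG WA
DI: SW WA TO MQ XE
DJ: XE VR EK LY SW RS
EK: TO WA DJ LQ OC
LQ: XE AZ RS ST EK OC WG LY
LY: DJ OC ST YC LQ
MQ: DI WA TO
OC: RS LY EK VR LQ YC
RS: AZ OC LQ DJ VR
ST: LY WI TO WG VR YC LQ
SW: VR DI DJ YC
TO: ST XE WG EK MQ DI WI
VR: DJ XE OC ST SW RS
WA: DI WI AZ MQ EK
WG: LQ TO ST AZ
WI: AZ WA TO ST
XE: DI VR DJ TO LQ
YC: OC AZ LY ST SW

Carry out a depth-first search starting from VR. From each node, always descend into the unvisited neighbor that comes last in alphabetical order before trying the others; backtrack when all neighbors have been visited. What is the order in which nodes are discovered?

VR → XE → TO → WI → WA → MQ → DI → SW → YC → ST → WG → LQ → RS → OC → LY → DJ → EK → AZ

Visit VR
VR → XE
XE → TO
TO → WI
WI → WA
WA → MQ
MQ → DI
DI → SW
SW → YC
YC → ST
ST → WG
WG → LQ
LQ → RS
RS → OC
OC → LY
LY → DJ
DJ → EK
RS → AZ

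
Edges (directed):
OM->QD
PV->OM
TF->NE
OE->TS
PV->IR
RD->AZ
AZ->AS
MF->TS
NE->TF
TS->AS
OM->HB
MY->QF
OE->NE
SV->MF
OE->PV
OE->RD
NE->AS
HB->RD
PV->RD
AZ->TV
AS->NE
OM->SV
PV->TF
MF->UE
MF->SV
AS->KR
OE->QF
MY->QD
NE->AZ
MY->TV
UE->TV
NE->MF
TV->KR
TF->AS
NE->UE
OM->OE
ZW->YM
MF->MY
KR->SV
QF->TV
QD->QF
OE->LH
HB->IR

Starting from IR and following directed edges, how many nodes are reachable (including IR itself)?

BFS from IR visits: IR
Reachable nodes: 1 of 22 total.

1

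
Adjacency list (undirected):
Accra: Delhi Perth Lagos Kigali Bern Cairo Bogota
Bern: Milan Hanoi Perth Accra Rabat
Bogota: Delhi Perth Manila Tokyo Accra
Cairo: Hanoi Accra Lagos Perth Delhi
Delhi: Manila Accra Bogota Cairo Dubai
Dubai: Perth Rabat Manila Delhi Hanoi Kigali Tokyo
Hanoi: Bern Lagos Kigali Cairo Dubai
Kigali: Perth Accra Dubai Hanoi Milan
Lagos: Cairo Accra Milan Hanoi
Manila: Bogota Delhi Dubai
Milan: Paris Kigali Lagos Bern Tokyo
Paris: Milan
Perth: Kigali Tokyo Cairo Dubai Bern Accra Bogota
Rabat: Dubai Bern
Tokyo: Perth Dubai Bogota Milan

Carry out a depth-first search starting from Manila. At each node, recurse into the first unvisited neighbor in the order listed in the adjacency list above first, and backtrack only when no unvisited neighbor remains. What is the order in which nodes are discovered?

Visit Manila
Manila → Bogota
Bogota → Delhi
Delhi → Accra
Accra → Perth
Perth → Kigali
Kigali → Dubai
Dubai → Rabat
Rabat → Bern
Bern → Milan
Milan → Paris
Milan → Lagos
Lagos → Cairo
Cairo → Hanoi
Milan → Tokyo

Manila, Bogota, Delhi, Accra, Perth, Kigali, Dubai, Rabat, Bern, Milan, Paris, Lagos, Cairo, Hanoi, Tokyo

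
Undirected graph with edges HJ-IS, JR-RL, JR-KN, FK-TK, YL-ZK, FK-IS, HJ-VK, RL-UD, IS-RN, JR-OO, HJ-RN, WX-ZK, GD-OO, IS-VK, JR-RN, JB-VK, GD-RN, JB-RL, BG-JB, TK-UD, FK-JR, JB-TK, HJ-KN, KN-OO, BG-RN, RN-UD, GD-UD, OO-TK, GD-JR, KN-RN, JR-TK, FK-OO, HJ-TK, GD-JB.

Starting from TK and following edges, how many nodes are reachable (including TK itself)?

14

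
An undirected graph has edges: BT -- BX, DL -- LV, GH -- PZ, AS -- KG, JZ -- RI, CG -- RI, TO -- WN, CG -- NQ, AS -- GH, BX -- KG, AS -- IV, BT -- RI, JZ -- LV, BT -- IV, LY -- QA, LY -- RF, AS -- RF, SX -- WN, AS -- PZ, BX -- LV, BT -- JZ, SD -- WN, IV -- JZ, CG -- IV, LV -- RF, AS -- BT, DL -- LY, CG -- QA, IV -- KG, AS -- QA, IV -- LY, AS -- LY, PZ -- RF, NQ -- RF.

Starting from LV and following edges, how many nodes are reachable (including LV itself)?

16

BFS from LV visits: LV, RF, JZ, DL, BX, PZ, NQ, LY, AS, RI, IV, BT, KG, GH, CG, QA
Reachable nodes: 16 of 20 total.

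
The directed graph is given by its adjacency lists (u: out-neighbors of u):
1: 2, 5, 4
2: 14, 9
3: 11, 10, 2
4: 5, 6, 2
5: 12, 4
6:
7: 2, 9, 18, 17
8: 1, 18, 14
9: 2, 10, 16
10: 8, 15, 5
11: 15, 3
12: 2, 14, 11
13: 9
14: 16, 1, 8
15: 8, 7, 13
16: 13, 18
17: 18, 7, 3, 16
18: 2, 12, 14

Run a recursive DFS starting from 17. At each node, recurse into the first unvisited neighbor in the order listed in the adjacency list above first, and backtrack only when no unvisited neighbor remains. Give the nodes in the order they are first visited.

17, 18, 2, 14, 16, 13, 9, 10, 8, 1, 5, 12, 11, 15, 7, 3, 4, 6

Visit 17
17 → 18
18 → 2
2 → 14
14 → 16
16 → 13
13 → 9
9 → 10
10 → 8
8 → 1
1 → 5
5 → 12
12 → 11
11 → 15
15 → 7
11 → 3
5 → 4
4 → 6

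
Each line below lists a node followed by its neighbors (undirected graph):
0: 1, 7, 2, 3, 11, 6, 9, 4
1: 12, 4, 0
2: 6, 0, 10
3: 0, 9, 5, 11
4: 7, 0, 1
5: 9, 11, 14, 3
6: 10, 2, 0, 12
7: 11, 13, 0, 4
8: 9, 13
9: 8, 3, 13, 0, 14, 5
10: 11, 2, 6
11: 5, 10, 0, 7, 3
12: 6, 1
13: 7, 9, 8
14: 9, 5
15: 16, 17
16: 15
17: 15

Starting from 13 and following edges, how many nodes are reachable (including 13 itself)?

15

BFS from 13 visits: 13, 9, 8, 7, 14, 5, 3, 0, 11, 4, 6, 2, 1, 10, 12
Reachable nodes: 15 of 18 total.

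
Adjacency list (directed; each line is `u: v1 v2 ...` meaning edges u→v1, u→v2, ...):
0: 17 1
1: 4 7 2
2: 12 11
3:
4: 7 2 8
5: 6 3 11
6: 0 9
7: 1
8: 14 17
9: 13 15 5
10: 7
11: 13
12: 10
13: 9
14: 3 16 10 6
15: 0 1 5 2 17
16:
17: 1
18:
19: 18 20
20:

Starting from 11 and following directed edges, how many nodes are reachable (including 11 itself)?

BFS from 11 visits: 11, 13, 9, 15, 5, 0, 1, 2, 17, 6, 3, 4, 7, 12, 8, 10, 14, 16
Reachable nodes: 18 of 21 total.

18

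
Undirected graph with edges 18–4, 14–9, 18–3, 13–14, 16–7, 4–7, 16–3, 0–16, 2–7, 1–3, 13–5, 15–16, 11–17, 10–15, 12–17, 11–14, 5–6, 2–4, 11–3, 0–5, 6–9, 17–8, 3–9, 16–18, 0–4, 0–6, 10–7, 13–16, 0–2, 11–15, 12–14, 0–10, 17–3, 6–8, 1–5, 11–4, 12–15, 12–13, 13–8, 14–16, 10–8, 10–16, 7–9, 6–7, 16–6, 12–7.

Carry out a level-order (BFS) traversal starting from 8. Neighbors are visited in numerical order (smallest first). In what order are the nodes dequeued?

8, 6, 10, 13, 17, 0, 5, 7, 9, 16, 15, 12, 14, 3, 11, 2, 4, 1, 18

Visit 8; enqueue 6, 10, 13, 17 → queue [6, 10, 13, 17]
Visit 6; enqueue 0, 5, 7, 9, 16 → queue [10, 13, 17, 0, 5, 7, 9, 16]
Visit 10; enqueue 15 → queue [13, 17, 0, 5, 7, 9, 16, 15]
Visit 13; enqueue 12, 14 → queue [17, 0, 5, 7, 9, 16, 15, 12, 14]
Visit 17; enqueue 3, 11 → queue [0, 5, 7, 9, 16, 15, 12, 14, 3, 11]
Visit 0; enqueue 2, 4 → queue [5, 7, 9, 16, 15, 12, 14, 3, 11, 2, 4]
Visit 5; enqueue 1 → queue [7, 9, 16, 15, 12, 14, 3, 11, 2, 4, 1]
Visit 7 → queue [9, 16, 15, 12, 14, 3, 11, 2, 4, 1]
Visit 9 → queue [16, 15, 12, 14, 3, 11, 2, 4, 1]
Visit 16; enqueue 18 → queue [15, 12, 14, 3, 11, 2, 4, 1, 18]
Visit 15 → queue [12, 14, 3, 11, 2, 4, 1, 18]
Visit 12 → queue [14, 3, 11, 2, 4, 1, 18]
Visit 14 → queue [3, 11, 2, 4, 1, 18]
Visit 3 → queue [11, 2, 4, 1, 18]
Visit 11 → queue [2, 4, 1, 18]
Visit 2 → queue [4, 1, 18]
Visit 4 → queue [1, 18]
Visit 1 → queue [18]
Visit 18 → queue []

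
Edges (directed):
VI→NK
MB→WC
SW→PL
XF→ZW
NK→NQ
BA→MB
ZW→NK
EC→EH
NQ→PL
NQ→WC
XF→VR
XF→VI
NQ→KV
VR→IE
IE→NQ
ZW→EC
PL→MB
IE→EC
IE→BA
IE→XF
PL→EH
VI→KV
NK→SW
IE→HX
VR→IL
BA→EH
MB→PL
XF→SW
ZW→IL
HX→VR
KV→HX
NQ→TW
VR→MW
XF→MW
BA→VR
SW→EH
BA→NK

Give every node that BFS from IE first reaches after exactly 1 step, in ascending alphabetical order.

Level 0: IE
Level 1: BA, EC, HX, NQ, XF
Level 2: EH, KV, MB, MW, NK, PL, SW, TW, VI, VR, WC, ZW
Level 3: IL

BA, EC, HX, NQ, XF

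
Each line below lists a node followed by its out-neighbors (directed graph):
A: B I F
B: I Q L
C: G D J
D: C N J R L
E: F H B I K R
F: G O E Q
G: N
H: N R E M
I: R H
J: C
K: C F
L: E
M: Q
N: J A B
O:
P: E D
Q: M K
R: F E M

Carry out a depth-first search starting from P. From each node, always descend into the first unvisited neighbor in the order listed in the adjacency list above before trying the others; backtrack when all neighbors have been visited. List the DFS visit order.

P → E → F → G → N → J → C → D → R → M → Q → K → L → A → B → I → H → O

Visit P
P → E
E → F
F → G
G → N
N → J
J → C
C → D
D → R
R → M
M → Q
Q → K
D → L
N → A
A → B
B → I
I → H
F → O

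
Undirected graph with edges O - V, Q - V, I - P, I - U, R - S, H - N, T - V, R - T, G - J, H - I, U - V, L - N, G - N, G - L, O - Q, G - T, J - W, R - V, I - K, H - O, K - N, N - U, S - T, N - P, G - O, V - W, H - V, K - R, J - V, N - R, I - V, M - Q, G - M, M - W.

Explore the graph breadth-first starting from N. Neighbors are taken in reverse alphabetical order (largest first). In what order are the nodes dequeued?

N U R P L K H G V I T S O M J W Q

Visit N; enqueue U, R, P, L, K, H, G → queue [U, R, P, L, K, H, G]
Visit U; enqueue V, I → queue [R, P, L, K, H, G, V, I]
Visit R; enqueue T, S → queue [P, L, K, H, G, V, I, T, S]
Visit P → queue [L, K, H, G, V, I, T, S]
Visit L → queue [K, H, G, V, I, T, S]
Visit K → queue [H, G, V, I, T, S]
Visit H; enqueue O → queue [G, V, I, T, S, O]
Visit G; enqueue M, J → queue [V, I, T, S, O, M, J]
Visit V; enqueue W, Q → queue [I, T, S, O, M, J, W, Q]
Visit I → queue [T, S, O, M, J, W, Q]
Visit T → queue [S, O, M, J, W, Q]
Visit S → queue [O, M, J, W, Q]
Visit O → queue [M, J, W, Q]
Visit M → queue [J, W, Q]
Visit J → queue [W, Q]
Visit W → queue [Q]
Visit Q → queue []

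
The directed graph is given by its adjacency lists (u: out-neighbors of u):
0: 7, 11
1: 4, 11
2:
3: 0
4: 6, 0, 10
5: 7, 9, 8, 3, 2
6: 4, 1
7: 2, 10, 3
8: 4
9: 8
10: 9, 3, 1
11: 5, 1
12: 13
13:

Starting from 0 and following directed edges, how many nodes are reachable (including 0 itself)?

12

BFS from 0 visits: 0, 11, 7, 5, 1, 10, 3, 2, 9, 8, 4, 6
Reachable nodes: 12 of 14 total.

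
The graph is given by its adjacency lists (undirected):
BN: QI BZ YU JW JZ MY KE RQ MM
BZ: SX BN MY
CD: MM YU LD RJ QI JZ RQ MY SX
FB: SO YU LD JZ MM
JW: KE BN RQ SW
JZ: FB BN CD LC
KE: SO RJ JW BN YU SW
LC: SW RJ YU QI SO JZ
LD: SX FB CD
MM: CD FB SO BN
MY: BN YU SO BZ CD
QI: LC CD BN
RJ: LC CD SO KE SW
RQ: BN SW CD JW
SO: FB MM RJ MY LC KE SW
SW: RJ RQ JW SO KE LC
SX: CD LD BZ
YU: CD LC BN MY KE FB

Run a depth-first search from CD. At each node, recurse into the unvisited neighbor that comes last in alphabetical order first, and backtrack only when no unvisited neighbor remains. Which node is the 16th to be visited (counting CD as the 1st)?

SX

Visit CD
CD → YU
YU → MY
MY → SO
SO → SW
SW → RQ
RQ → JW
JW → KE
KE → RJ
RJ → LC
LC → QI
QI → BN
BN → MM
MM → FB
FB → LD
LD → SX
SX → BZ
FB → JZ

Visit order: CD, YU, MY, SO, SW, RQ, JW, KE, RJ, LC, QI, BN, MM, FB, LD, SX, BZ, JZ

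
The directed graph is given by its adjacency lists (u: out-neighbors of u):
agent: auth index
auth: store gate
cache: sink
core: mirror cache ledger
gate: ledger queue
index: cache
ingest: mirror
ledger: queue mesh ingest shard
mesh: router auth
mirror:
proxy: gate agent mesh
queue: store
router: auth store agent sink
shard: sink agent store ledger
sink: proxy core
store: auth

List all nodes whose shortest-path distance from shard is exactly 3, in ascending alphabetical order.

cache, gate, mirror, router

Level 0: shard
Level 1: agent, ledger, sink, store
Level 2: auth, core, index, ingest, mesh, proxy, queue
Level 3: cache, gate, mirror, router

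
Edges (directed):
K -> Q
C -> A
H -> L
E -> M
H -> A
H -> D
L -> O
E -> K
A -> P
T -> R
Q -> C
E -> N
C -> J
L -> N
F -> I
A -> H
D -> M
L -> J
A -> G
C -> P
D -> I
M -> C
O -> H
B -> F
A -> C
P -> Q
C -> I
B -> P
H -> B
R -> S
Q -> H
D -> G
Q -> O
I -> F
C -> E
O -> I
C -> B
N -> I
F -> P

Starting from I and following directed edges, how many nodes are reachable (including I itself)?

17

BFS from I visits: I, F, P, Q, O, H, C, L, D, B, A, J, E, N, M, G, K
Reachable nodes: 17 of 20 total.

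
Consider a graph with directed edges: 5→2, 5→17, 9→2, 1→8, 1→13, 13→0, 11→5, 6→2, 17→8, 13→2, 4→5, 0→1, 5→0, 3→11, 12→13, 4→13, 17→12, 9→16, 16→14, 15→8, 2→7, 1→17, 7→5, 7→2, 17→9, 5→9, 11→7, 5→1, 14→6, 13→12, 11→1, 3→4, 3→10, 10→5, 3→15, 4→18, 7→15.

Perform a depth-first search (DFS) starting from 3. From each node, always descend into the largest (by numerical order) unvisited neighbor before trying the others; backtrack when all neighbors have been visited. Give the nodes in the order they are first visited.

3 -> 15 -> 8 -> 11 -> 7 -> 5 -> 17 -> 12 -> 13 -> 2 -> 0 -> 1 -> 9 -> 16 -> 14 -> 6 -> 10 -> 4 -> 18

Visit 3
3 → 15
15 → 8
3 → 11
11 → 7
7 → 5
5 → 17
17 → 12
12 → 13
13 → 2
13 → 0
0 → 1
17 → 9
9 → 16
16 → 14
14 → 6
3 → 10
3 → 4
4 → 18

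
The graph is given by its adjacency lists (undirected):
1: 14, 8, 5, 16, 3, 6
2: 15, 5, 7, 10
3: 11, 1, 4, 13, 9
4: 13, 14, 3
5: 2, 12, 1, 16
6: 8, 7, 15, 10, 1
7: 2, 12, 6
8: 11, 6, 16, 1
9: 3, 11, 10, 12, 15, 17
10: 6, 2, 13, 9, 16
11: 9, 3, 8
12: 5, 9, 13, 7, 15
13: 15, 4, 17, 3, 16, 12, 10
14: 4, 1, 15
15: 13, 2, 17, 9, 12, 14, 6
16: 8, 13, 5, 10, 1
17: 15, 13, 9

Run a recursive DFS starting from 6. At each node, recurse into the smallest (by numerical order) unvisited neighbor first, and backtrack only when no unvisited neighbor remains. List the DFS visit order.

Visit 6
6 → 1
1 → 3
3 → 4
4 → 13
13 → 10
10 → 2
2 → 5
5 → 12
12 → 7
12 → 9
9 → 11
11 → 8
8 → 16
9 → 15
15 → 14
15 → 17

6, 1, 3, 4, 13, 10, 2, 5, 12, 7, 9, 11, 8, 16, 15, 14, 17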